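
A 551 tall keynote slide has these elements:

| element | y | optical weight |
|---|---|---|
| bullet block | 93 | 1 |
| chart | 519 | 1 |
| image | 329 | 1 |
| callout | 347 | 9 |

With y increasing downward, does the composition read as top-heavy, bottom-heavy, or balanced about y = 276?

Σw = 1 + 1 + 1 + 9 = 12.
y: (1·93 + 1·519 + 1·329 + 9·347) / 12 = 4064 / 12 ≈ 338.67
338.7 lies below (larger y than) the midline 276, so the layout is bottom-heavy.

bottom-heavy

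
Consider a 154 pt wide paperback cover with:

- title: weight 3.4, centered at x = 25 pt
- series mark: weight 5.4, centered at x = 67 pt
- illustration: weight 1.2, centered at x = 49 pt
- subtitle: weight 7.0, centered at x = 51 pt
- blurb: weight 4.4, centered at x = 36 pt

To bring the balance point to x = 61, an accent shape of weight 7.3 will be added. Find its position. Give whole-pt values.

New total weight: (3.4 + 5.4 + 1.2 + 7.0 + 4.4) + 7.3 = 28.7.
Along x: (1021.0 + 7.3·x) / 28.7 = 61 (existing moment 3.4·25 + 5.4·67 + 1.2·49 + 7.0·51 + 4.4·36 = 1021.0) ⇒ x = (1750.7 − 1021.0) / 7.3 ≈ 99.96.

x ≈ 100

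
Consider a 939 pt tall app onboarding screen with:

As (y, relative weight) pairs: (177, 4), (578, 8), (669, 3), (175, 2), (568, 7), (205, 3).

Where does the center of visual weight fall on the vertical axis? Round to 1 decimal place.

Weights sum to 4 + 8 + 3 + 2 + 7 + 3 = 27.
y: (4·177 + 8·578 + 3·669 + 2·175 + 7·568 + 3·205) / 27 = 12280 / 27 ≈ 454.81

y ≈ 454.8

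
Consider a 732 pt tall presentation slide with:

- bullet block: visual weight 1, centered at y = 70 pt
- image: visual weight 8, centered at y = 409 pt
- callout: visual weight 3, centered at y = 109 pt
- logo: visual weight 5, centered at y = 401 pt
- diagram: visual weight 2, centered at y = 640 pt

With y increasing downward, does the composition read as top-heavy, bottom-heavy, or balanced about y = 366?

Σw = 1 + 8 + 3 + 5 + 2 = 19.
y: (1·70 + 8·409 + 3·109 + 5·401 + 2·640) / 19 = 6954 / 19 ≈ 366.00
The centroid 366.00 matches the midline at 366, so the layout is balanced.

balanced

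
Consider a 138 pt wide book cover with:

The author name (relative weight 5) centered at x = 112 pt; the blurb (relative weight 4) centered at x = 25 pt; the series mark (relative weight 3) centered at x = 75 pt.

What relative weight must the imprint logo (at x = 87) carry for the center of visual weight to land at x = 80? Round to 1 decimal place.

Fixed elements: Σw = 5 + 4 + 3 = 12, Σw·x = 5·112 + 4·25 + 3·75 = 885.
For the centroid to hit 80: (885 + w·87) / (12 + w) = 80.
So w = (80·12 − 885)/(87 − 80) = 75/7 ≈ 10.71.

w ≈ 10.7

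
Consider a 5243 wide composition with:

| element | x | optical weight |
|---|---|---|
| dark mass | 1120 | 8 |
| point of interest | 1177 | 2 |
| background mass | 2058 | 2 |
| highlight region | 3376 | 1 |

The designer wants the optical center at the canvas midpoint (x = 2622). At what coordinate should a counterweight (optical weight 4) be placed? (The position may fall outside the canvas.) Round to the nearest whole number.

x ≈ 6442

After adding the counterweight, total weight = 8 + 2 + 2 + 1 + 4 = 17.
x: need Σw·x = 17·2622 = 44574. Existing = 8·1120 + 2·1177 + 2·2058 + 1·3376 = 18806. Remainder 25768 / 4 ≈ 6442.00.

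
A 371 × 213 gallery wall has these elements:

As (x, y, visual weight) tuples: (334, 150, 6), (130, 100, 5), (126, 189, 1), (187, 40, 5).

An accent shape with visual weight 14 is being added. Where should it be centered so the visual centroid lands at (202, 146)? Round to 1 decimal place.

New total weight: (6 + 5 + 1 + 5) + 14 = 31.
Along x: (3715 + 14·x) / 31 = 202 (existing moment 6·334 + 5·130 + 1·126 + 5·187 = 3715) ⇒ x = (6262 − 3715) / 14 ≈ 181.93.
Along y: (1789 + 14·y) / 31 = 146 (existing moment 6·150 + 5·100 + 1·189 + 5·40 = 1789) ⇒ y = (4526 − 1789) / 14 ≈ 195.50.

(181.9, 195.5)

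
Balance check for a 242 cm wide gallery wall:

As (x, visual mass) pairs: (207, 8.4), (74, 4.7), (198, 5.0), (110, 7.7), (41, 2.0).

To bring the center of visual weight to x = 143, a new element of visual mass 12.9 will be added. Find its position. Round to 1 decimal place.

x ≈ 140.7

After adding the new element, total weight = 8.4 + 4.7 + 5.0 + 7.7 + 2.0 + 12.9 = 40.7.
x: target moment 40.7×143 = 5820.1; current 8.4·207 + 4.7·74 + 5.0·198 + 7.7·110 + 2.0·41 = 4005.6; the new element supplies 1814.5, so x = 1814.5/12.9 ≈ 140.66.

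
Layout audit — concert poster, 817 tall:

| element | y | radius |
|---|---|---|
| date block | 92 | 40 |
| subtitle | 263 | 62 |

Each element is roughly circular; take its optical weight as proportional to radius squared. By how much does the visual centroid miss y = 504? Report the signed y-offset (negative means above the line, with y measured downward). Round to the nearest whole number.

Weights ∝ r²: date block 40² = 1600, subtitle 62² = 3844; Σw = 5444.
y: (1600·92 + 3844·263) / 5444 = 1158172 / 5444 ≈ 212.74
Offset from y = 504: 212.74 − 504 ≈ -291.26.

≈ -291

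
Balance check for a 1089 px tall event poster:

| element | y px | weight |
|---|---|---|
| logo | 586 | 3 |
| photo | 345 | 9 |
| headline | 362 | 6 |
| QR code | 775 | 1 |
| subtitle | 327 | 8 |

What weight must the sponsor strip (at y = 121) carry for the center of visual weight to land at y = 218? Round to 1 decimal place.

Existing Σw = 27 (3 + 9 + 6 + 1 + 8); existing moment 3·586 + 9·345 + 6·362 + 1·775 + 8·327 = 10426.
Balance at y = 218 requires (10426 + w·121) / (27 + w) = 218.
Solving: w = (218·27 − 10426) / (121 − 218) = -4540 / -97 ≈ 46.80.

w ≈ 46.8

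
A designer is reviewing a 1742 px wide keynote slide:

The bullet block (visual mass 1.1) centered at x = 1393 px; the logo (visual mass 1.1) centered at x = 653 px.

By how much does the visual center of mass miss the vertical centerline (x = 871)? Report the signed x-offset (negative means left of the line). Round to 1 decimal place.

≈ 152.0 px

Total weight = 1.1 + 1.1 = 2.2.
Σw·x = 1.1·1393 + 1.1·653 = 2250.6, so x̄ = 2250.6/2.2 ≈ 1023.00.
Offset from x = 871: 1023.00 − 871 ≈ 152.00.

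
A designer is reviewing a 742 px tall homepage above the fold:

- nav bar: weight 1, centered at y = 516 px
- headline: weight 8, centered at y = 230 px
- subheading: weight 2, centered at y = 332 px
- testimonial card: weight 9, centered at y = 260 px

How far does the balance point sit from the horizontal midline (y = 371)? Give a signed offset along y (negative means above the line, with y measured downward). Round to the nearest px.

≈ -103 px

Weights sum to 1 + 8 + 2 + 9 = 20.
y-moment: 1·516 + 8·230 + 2·332 + 9·260 = 5360; centroid 5360/20 ≈ 268.00.
Difference: 268.00 − 371 ≈ -103.00.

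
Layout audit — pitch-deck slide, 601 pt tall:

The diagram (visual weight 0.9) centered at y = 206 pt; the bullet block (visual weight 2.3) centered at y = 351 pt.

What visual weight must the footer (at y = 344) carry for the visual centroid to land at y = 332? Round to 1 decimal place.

Known weights sum to 0.9 + 2.3 = 3.2; their moment is 0.9·206 + 2.3·351 = 992.7.
Balance at y = 332 requires (992.7 + w·344) / (3.2 + w) = 332.
Solving: w = (332·3.2 − 992.7) / (344 − 332) = 69.7 / 12 ≈ 5.81.

w ≈ 5.8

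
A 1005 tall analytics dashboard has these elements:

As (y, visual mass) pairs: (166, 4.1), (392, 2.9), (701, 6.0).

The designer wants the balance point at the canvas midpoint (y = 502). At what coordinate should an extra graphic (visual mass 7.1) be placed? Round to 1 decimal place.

With the extra graphic, Σw becomes 4.1 + 2.9 + 6.0 + 7.1 = 20.1.
y: need Σw·y = 20.1·502 = 10090.2. Existing = 4.1·166 + 2.9·392 + 6.0·701 = 6023.4. Remainder 4066.8 / 7.1 ≈ 572.79.

y ≈ 572.8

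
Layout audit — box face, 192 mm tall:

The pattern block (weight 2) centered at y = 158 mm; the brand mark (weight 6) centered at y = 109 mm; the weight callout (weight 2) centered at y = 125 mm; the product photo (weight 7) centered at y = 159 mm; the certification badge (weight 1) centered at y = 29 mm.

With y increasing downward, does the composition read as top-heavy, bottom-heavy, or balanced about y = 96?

Weights sum to 2 + 6 + 2 + 7 + 1 = 18.
y-moment: 2·158 + 6·109 + 2·125 + 7·159 + 1·29 = 2362; centroid 2362/18 ≈ 131.22.
131.2 lies below (larger y than) the midline 96, so the layout is bottom-heavy.

bottom-heavy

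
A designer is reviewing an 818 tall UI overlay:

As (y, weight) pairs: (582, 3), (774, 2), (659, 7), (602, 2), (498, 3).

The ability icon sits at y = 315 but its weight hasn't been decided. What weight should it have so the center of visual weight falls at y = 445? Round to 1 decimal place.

Fixed elements: Σw = 3 + 2 + 7 + 2 + 3 = 17, Σw·y = 3·582 + 2·774 + 7·659 + 2·602 + 3·498 = 10605.
Balance at y = 445 requires (10605 + w·315) / (17 + w) = 445.
Solving: w = (445·17 − 10605) / (315 − 445) = -3040 / -130 ≈ 23.38.

w ≈ 23.4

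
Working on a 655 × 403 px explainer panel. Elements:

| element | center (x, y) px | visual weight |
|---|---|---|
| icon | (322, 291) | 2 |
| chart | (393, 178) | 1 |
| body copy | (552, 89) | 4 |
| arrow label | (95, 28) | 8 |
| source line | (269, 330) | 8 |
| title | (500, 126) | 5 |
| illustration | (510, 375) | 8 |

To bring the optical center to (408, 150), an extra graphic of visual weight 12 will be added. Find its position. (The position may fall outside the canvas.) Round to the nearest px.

With the extra graphic, Σw becomes 2 + 1 + 4 + 8 + 8 + 5 + 8 + 12 = 48.
x: need Σw·x = 48·408 = 19584. Existing = 2·322 + 1·393 + 4·552 + 8·95 + 8·269 + 5·500 + 8·510 = 12737. Remainder 6847 / 12 ≈ 570.58.
y: need Σw·y = 48·150 = 7200. Existing = 2·291 + 1·178 + 4·89 + 8·28 + 8·330 + 5·126 + 8·375 = 7610. Remainder -410 / 12 ≈ -34.17.

(571, -34)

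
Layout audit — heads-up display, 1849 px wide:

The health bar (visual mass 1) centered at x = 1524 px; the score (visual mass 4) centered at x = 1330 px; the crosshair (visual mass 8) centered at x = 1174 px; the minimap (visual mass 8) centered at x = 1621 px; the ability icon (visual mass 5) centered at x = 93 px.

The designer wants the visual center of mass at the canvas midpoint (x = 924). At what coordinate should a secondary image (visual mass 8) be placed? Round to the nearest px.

x ≈ 218

With the secondary image, Σw becomes 1 + 4 + 8 + 8 + 5 + 8 = 34.
x: need Σw·x = 34·924 = 31416. Existing = 1·1524 + 4·1330 + 8·1174 + 8·1621 + 5·93 = 29669. Remainder 1747 / 8 ≈ 218.38.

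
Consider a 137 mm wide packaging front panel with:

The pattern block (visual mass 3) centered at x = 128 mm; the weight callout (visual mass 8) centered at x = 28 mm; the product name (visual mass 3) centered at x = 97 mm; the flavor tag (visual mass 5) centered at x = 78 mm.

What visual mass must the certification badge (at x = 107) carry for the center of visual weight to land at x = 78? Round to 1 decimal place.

Known weights sum to 3 + 8 + 3 + 5 = 19; their moment is 3·128 + 8·28 + 3·97 + 5·78 = 1289.
Balance at x = 78 requires (1289 + w·107) / (19 + w) = 78.
So w = (78·19 − 1289)/(107 − 78) = 193/29 ≈ 6.66.

w ≈ 6.7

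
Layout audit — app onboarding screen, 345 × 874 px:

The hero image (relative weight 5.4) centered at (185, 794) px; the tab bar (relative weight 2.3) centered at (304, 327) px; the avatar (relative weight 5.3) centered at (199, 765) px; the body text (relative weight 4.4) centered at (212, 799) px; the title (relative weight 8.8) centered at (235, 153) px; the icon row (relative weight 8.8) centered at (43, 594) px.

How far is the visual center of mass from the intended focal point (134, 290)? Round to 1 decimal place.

≈ 261.4 px

Weights sum to 5.4 + 2.3 + 5.3 + 4.4 + 8.8 + 8.8 = 35.0.
Σw·x = 6132.1; x̄ = 6132.1/35.0 ≈ 175.20.
Σw·y = 19183.4; ȳ = 19183.4/35.0 ≈ 548.10.
From (134, 290): dx = 41.20, dy = 258.10, so the distance is √(dx²+dy²) ≈ 261.37.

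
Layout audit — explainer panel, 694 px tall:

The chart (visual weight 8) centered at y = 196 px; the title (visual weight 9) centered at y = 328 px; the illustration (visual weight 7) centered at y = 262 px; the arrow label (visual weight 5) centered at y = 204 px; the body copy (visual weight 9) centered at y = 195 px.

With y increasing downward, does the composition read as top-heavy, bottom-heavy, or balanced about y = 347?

Weights sum to 8 + 9 + 7 + 5 + 9 = 38.
y: (8·196 + 9·328 + 7·262 + 5·204 + 9·195) / 38 = 9129 / 38 ≈ 240.24
Since 240.2 is above (smaller y than) 347, the composition reads top-heavy.

top-heavy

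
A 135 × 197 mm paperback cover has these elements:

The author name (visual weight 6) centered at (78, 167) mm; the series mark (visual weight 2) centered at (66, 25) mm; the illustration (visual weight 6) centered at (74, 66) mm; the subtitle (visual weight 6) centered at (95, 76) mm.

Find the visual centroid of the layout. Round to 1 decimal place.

Total weight = 6 + 2 + 6 + 6 = 20.
x: (6·78 + 2·66 + 6·74 + 6·95) / 20 = 1614 / 20 ≈ 80.70
y: (6·167 + 2·25 + 6·66 + 6·76) / 20 = 1904 / 20 ≈ 95.20

(80.7, 95.2)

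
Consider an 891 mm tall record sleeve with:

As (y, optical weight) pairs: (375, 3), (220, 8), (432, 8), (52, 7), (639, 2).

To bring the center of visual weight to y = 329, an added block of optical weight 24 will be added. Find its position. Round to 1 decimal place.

y ≈ 380.2

With the added block, Σw becomes 3 + 8 + 8 + 7 + 2 + 24 = 52.
y: need Σw·y = 52·329 = 17108. Existing = 3·375 + 8·220 + 8·432 + 7·52 + 2·639 = 7983. Remainder 9125 / 24 ≈ 380.21.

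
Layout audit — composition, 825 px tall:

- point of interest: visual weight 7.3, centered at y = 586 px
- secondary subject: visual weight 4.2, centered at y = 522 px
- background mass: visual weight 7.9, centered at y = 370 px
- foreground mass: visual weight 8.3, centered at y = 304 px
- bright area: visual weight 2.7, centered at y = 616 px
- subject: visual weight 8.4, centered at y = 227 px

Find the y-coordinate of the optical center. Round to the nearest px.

Total weight = 7.3 + 4.2 + 7.9 + 8.3 + 2.7 + 8.4 = 38.8.
y: moment 15486.4 / weight 38.8 ≈ 399.13

y ≈ 399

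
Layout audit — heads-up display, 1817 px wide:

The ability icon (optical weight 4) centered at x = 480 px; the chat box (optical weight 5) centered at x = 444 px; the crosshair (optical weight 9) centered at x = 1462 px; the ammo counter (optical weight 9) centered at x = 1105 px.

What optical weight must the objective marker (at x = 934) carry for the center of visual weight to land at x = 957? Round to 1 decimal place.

Fixed elements: Σw = 4 + 5 + 9 + 9 = 27, Σw·x = 4·480 + 5·444 + 9·1462 + 9·1105 = 27243.
Balance at x = 957 requires (27243 + w·934) / (27 + w) = 957.
Solving: w = (957·27 − 27243) / (934 − 957) = -1404 / -23 ≈ 61.04.

w ≈ 61.0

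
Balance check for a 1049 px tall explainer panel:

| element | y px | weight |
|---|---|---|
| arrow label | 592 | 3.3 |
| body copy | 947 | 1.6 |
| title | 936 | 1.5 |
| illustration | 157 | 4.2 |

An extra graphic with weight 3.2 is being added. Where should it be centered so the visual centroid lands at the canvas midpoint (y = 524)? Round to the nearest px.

y ≈ 531

New total weight: (3.3 + 1.6 + 1.5 + 4.2) + 3.2 = 13.8.
Along y: (5532.2 + 3.2·y) / 13.8 = 524 (existing moment 3.3·592 + 1.6·947 + 1.5·936 + 4.2·157 = 5532.2) ⇒ y = (7231.2 − 5532.2) / 3.2 ≈ 530.94.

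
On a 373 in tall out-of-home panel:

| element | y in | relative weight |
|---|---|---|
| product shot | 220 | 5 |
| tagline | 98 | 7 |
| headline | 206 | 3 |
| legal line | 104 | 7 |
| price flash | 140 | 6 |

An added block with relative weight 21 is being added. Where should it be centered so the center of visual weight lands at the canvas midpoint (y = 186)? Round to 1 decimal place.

y ≈ 244.9

After adding the added block, total weight = 5 + 7 + 3 + 7 + 6 + 21 = 49.
y: target moment 49×186 = 9114; current 5·220 + 7·98 + 3·206 + 7·104 + 6·140 = 3972; the added block supplies 5142, so y = 5142/21 ≈ 244.86.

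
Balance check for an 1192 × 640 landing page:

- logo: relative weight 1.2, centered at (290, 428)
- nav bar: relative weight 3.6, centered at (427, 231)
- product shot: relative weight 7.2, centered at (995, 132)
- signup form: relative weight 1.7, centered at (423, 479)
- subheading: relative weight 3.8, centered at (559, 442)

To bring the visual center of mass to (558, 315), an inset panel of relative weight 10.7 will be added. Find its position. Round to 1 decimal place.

(359.2, 382.6)

With the inset panel, Σw becomes 1.2 + 3.6 + 7.2 + 1.7 + 3.8 + 10.7 = 28.2.
x: target moment 28.2×558 = 15735.6; current 1.2·290 + 3.6·427 + 7.2·995 + 1.7·423 + 3.8·559 = 11892.5; the inset panel supplies 3843.1, so x = 3843.1/10.7 ≈ 359.17.
y: target moment 28.2×315 = 8883.0; current 1.2·428 + 3.6·231 + 7.2·132 + 1.7·479 + 3.8·442 = 4789.5; the inset panel supplies 4093.5, so y = 4093.5/10.7 ≈ 382.57.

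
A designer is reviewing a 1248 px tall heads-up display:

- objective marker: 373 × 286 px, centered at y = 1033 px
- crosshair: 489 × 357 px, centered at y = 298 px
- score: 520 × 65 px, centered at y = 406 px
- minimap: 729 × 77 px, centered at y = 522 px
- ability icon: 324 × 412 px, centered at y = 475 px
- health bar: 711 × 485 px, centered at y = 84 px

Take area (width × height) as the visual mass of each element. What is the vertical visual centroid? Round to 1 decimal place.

y ≈ 350.3

Areas: objective marker 373·286 = 106678, crosshair 489·357 = 174573, score 520·65 = 33800, minimap 729·77 = 56133, ability icon 324·412 = 133488, health bar 711·485 = 344835. Total weight = 849507.
Σw·y = 297618294; ȳ = 297618294/849507 ≈ 350.34.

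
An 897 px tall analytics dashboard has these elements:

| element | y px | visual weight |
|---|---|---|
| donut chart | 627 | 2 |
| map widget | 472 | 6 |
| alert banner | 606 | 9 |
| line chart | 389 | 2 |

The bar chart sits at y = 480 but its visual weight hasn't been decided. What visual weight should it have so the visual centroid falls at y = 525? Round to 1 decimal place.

w ≈ 7.6

Known weights sum to 2 + 6 + 9 + 2 = 19; their moment is 2·627 + 6·472 + 9·606 + 2·389 = 10318.
Set Σw·y/Σw = 525: (10318 + 480w) = 525·(19 + w).
So w = (525·19 − 10318)/(480 − 525) = -343/-45 ≈ 7.62.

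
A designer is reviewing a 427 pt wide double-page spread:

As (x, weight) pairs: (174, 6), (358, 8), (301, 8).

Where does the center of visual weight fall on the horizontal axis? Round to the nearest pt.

Weights sum to 6 + 8 + 8 = 22.
x-moment: 6·174 + 8·358 + 8·301 = 6316; centroid 6316/22 ≈ 287.09.

x ≈ 287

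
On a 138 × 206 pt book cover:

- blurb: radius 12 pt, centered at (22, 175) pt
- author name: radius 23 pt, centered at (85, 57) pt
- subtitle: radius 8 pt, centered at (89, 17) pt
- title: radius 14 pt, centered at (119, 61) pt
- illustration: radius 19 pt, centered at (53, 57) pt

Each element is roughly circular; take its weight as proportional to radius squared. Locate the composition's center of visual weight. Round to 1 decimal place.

(74.4, 68.8)

r² weights: blurb 12² = 144, author name 23² = 529, subtitle 8² = 64, title 14² = 196, illustration 19² = 361. Total = 1294.
x: (144·22 + 529·85 + 64·89 + 196·119 + 361·53) / 1294 = 96286 / 1294 ≈ 74.41
y: (144·175 + 529·57 + 64·17 + 196·61 + 361·57) / 1294 = 88974 / 1294 ≈ 68.76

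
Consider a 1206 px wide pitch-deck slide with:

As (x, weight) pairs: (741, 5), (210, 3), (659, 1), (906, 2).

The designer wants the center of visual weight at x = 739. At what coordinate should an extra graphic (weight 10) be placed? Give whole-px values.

With the extra graphic, Σw becomes 5 + 3 + 1 + 2 + 10 = 21.
Along x: (6806 + 10·x) / 21 = 739 (existing moment 5·741 + 3·210 + 1·659 + 2·906 = 6806) ⇒ x = (15519 − 6806) / 10 ≈ 871.30.

x ≈ 871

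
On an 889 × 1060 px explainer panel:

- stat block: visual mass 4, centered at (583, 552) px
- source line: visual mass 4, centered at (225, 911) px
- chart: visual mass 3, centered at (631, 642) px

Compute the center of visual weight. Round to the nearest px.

(466, 707)

Σw = 4 + 4 + 3 = 11.
x: (4·583 + 4·225 + 3·631) / 11 = 5125 / 11 ≈ 465.91
y: (4·552 + 4·911 + 3·642) / 11 = 7778 / 11 ≈ 707.09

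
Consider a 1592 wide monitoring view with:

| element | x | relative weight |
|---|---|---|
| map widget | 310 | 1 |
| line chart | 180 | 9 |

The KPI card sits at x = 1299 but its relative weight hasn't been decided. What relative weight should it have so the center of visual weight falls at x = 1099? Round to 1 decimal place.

w ≈ 45.3

Existing Σw = 10 (1 + 9); existing moment 1·310 + 9·180 = 1930.
Set Σw·x/Σw = 1099: (1930 + 1299w) = 1099·(10 + w).
Rearranging, w·(1299 − 1099) = 1099·10 − 1930 = 9060, so w ≈ 9060/200 = 45.30.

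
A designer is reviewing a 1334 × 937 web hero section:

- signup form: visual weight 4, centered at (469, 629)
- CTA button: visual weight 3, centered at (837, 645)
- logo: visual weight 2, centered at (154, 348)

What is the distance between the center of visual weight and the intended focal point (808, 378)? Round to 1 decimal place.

Total weight = 4 + 3 + 2 = 9.
Σw·x = 4·469 + 3·837 + 2·154 = 4695, so x̄ = 4695/9 ≈ 521.67.
Σw·y = 4·629 + 3·645 + 2·348 = 5147, so ȳ = 5147/9 ≈ 571.89.
Relative to (808, 378): Δ = (-286.33, 193.89); |Δ| = √(-286.33² + 193.89²) ≈ 345.80.

≈ 345.8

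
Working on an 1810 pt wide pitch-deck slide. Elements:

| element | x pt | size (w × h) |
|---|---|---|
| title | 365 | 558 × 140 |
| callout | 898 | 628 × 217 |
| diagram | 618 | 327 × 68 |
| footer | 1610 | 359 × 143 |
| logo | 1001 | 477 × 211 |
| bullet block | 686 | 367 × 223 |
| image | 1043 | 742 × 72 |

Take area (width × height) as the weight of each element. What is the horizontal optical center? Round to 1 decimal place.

Taking area as weight: title 558·140 = 78120, callout 628·217 = 136276, diagram 327·68 = 22236, footer 359·143 = 51337, logo 477·211 = 100647, bullet block 367·223 = 81841, image 742·72 = 53424. Sum 523881.
x-moment: 78120·365 + 136276·898 + 22236·618 + 51337·1610 + 100647·1001 + 81841·686 + 53424·1043 = 459895871; centroid 459895871/523881 ≈ 877.86.

x ≈ 877.9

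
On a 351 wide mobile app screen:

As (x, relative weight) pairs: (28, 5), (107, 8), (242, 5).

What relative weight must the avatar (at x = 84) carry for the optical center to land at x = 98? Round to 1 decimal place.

Existing Σw = 18 (5 + 8 + 5); existing moment 5·28 + 8·107 + 5·242 = 2206.
For the centroid to hit 98: (2206 + w·84) / (18 + w) = 98.
So w = (98·18 − 2206)/(84 − 98) = -442/-14 ≈ 31.57.

w ≈ 31.6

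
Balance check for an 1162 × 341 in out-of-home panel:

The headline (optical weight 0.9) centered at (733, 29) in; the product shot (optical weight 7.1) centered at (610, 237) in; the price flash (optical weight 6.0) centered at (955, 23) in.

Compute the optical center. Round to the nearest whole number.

Total weight = 0.9 + 7.1 + 6.0 = 14.0.
x: (0.9·733 + 7.1·610 + 6.0·955) / 14.0 = 10720.7 / 14.0 ≈ 765.76
y: (0.9·29 + 7.1·237 + 6.0·23) / 14.0 = 1846.8 / 14.0 ≈ 131.91

(766, 132)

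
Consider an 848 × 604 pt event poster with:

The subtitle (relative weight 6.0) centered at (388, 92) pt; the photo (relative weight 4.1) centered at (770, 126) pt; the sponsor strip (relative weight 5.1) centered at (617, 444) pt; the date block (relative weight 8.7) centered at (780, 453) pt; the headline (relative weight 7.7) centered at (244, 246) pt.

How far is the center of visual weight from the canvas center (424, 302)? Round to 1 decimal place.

≈ 123.9 pt

Total weight = 6.0 + 4.1 + 5.1 + 8.7 + 7.7 = 31.6.
x-moment: 6.0·388 + 4.1·770 + 5.1·617 + 8.7·780 + 7.7·244 = 17296.5; centroid 17296.5/31.6 ≈ 547.36.
y-moment: 6.0·92 + 4.1·126 + 5.1·444 + 8.7·453 + 7.7·246 = 9168.3; centroid 9168.3/31.6 ≈ 290.14.
Offset from (424, 302): Δx ≈ 123.36, Δy ≈ -11.86; distance = √(Δx² + Δy²) ≈ 123.93.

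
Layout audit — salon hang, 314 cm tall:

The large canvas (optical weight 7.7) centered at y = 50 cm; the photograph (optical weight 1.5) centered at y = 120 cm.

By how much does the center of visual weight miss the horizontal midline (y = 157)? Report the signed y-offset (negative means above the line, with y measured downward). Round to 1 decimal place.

Total weight = 7.7 + 1.5 = 9.2.
y-moment: 7.7·50 + 1.5·120 = 565.0; centroid 565.0/9.2 ≈ 61.41.
Against y = 157, that's 61.41 − 157 = -95.59.

≈ -95.6 cm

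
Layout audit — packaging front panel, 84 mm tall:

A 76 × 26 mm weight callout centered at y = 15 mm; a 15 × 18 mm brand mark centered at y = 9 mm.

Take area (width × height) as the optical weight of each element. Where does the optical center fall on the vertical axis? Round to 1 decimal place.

y ≈ 14.3

Areas: weight callout 76·26 = 1976, brand mark 15·18 = 270. Total weight = 2246.
y-moment: 1976·15 + 270·9 = 32070; centroid 32070/2246 ≈ 14.28.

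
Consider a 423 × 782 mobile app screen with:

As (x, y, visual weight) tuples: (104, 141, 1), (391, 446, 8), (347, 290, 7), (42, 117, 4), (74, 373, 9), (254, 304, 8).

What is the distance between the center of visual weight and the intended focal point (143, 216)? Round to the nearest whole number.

≈ 139

Total weight = 1 + 8 + 7 + 4 + 9 + 8 = 37.
x: moment 8527 / weight 37 ≈ 230.46
y: moment 11996 / weight 37 ≈ 324.22
Offset from (143, 216): Δx ≈ 87.46, Δy ≈ 108.22; distance = √(Δx² + Δy²) ≈ 139.14.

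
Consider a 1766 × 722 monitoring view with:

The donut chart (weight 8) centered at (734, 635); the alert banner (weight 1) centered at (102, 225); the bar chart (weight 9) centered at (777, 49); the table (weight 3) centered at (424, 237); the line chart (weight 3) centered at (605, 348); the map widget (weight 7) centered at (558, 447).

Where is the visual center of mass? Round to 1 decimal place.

Σw = 8 + 1 + 9 + 3 + 3 + 7 = 31.
Σw·x = 19960; x̄ = 19960/31 ≈ 643.87.
y: moment 10630 / weight 31 ≈ 342.90

(643.9, 342.9)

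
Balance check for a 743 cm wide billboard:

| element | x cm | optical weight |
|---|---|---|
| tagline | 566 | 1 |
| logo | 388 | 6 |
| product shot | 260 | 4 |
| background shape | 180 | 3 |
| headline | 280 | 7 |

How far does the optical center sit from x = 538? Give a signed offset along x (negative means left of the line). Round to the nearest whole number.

≈ -232 cm

Weights sum to 1 + 6 + 4 + 3 + 7 = 21.
x-moment: 1·566 + 6·388 + 4·260 + 3·180 + 7·280 = 6434; centroid 6434/21 ≈ 306.38.
Difference: 306.38 − 538 ≈ -231.62.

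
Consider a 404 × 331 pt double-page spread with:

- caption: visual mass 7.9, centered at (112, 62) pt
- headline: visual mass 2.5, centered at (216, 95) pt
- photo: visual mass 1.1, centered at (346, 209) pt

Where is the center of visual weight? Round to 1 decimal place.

(157.0, 83.2)

Total weight = 7.9 + 2.5 + 1.1 = 11.5.
x-moment: 7.9·112 + 2.5·216 + 1.1·346 = 1805.4; centroid 1805.4/11.5 ≈ 156.99.
y-moment: 7.9·62 + 2.5·95 + 1.1·209 = 957.2; centroid 957.2/11.5 ≈ 83.23.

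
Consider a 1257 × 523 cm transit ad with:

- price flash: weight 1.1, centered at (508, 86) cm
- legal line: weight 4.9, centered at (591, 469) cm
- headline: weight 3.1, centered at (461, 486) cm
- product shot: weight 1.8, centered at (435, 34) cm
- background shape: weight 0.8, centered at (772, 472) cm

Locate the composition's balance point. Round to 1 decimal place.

(537.1, 370.8)

Total weight = 1.1 + 4.9 + 3.1 + 1.8 + 0.8 = 11.7.
Σw·x = 1.1·508 + 4.9·591 + 3.1·461 + 1.8·435 + 0.8·772 = 6284.4, so x̄ = 6284.4/11.7 ≈ 537.13.
Σw·y = 1.1·86 + 4.9·469 + 3.1·486 + 1.8·34 + 0.8·472 = 4338.1, so ȳ = 4338.1/11.7 ≈ 370.78.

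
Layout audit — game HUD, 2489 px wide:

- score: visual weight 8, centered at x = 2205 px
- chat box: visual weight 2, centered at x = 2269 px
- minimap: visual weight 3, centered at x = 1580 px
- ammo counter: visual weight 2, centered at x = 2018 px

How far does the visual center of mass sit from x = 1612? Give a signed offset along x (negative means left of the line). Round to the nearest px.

≈ 452 px

Total weight = 8 + 2 + 3 + 2 = 15.
x: (8·2205 + 2·2269 + 3·1580 + 2·2018) / 15 = 30954 / 15 ≈ 2063.60
Difference: 2063.60 − 1612 ≈ 451.60.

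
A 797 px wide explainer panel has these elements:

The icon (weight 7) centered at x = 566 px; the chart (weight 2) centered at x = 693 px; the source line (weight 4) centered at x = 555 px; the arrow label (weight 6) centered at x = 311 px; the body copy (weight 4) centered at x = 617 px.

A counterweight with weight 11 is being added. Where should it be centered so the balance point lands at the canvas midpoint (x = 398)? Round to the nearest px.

x ≈ 148

After adding the counterweight, total weight = 7 + 2 + 4 + 6 + 4 + 11 = 34.
x: target moment 34×398 = 13532; current 7·566 + 2·693 + 4·555 + 6·311 + 4·617 = 11902; the counterweight supplies 1630, so x = 1630/11 ≈ 148.18.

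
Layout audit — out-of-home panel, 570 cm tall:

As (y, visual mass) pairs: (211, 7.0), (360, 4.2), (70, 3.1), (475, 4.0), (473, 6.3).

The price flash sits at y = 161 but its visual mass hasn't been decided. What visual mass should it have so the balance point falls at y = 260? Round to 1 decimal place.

Existing Σw = 24.6 (7.0 + 4.2 + 3.1 + 4.0 + 6.3); existing moment 7.0·211 + 4.2·360 + 3.1·70 + 4.0·475 + 6.3·473 = 8085.9.
Set Σw·y/Σw = 260: (8085.9 + 161w) = 260·(24.6 + w).
Solving: w = (260·24.6 − 8085.9) / (161 − 260) = -1689.9 / -99 ≈ 17.07.

w ≈ 17.1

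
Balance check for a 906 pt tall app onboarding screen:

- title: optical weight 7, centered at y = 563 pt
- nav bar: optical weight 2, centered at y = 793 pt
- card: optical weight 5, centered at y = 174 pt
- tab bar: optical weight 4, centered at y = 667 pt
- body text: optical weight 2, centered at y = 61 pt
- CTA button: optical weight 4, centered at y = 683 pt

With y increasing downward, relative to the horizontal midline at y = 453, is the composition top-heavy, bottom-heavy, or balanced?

Total weight = 7 + 2 + 5 + 4 + 2 + 4 = 24.
Σw·y = 7·563 + 2·793 + 5·174 + 4·667 + 2·61 + 4·683 = 11919, so ȳ = 11919/24 ≈ 496.62.
Since 496.6 is below (larger y than) 453, the composition reads bottom-heavy.

bottom-heavy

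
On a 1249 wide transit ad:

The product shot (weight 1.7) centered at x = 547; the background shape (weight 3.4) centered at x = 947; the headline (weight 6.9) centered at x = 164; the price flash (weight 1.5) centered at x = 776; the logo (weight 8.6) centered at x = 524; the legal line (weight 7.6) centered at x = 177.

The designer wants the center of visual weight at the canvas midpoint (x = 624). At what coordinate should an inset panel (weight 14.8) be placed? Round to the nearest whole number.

x ≈ 1045

After adding the inset panel, total weight = 1.7 + 3.4 + 6.9 + 1.5 + 8.6 + 7.6 + 14.8 = 44.5.
Along x: (12296.9 + 14.8·x) / 44.5 = 624 (existing moment 1.7·547 + 3.4·947 + 6.9·164 + 1.5·776 + 8.6·524 + 7.6·177 = 12296.9) ⇒ x = (27768.0 − 12296.9) / 14.8 ≈ 1045.34.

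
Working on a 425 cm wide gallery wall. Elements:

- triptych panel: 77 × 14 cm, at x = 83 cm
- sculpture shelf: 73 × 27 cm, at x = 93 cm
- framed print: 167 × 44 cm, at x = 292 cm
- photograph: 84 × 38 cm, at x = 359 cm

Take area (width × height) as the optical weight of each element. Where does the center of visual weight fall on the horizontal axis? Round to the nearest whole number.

x ≈ 262

Areas: triptych panel 77·14 = 1078, sculpture shelf 73·27 = 1971, framed print 167·44 = 7348, photograph 84·38 = 3192. Total weight = 13589.
x: (1078·83 + 1971·93 + 7348·292 + 3192·359) / 13589 = 3564321 / 13589 ≈ 262.29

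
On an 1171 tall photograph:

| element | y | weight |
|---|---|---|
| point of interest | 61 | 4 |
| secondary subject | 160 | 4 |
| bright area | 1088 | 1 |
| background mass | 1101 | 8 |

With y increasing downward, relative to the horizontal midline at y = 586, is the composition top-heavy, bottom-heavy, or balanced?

Σw = 4 + 4 + 1 + 8 = 17.
y-moment: 4·61 + 4·160 + 1·1088 + 8·1101 = 10780; centroid 10780/17 ≈ 634.12.
Since 634.1 is below (larger y than) 586, the composition reads bottom-heavy.

bottom-heavy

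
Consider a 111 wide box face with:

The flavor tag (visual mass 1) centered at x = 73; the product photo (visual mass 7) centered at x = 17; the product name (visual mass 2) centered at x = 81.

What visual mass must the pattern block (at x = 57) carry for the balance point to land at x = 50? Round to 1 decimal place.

Fixed elements: Σw = 1 + 7 + 2 = 10, Σw·x = 1·73 + 7·17 + 2·81 = 354.
For the centroid to hit 50: (354 + w·57) / (10 + w) = 50.
So w = (50·10 − 354)/(57 − 50) = 146/7 ≈ 20.86.

w ≈ 20.9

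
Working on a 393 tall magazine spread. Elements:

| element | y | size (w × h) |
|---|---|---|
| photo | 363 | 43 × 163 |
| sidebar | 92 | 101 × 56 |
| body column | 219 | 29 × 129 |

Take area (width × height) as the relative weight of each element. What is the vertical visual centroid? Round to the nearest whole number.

y ≈ 237

Areas → weights: photo 43·163 = 7009, sidebar 101·56 = 5656, body column 29·129 = 3741; Σw = 16406.
Σw·y = 7009·363 + 5656·92 + 3741·219 = 3883898, so ȳ = 3883898/16406 ≈ 236.74.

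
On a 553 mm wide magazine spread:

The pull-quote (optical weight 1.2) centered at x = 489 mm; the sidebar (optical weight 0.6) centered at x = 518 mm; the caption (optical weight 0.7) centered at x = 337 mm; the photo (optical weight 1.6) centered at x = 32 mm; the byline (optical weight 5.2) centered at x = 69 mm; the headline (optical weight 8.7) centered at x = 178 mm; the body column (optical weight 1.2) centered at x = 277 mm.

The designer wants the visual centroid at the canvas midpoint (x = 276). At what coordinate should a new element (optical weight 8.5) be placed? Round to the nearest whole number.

x ≈ 497

New total weight: (1.2 + 0.6 + 0.7 + 1.6 + 5.2 + 8.7 + 1.2) + 8.5 = 27.7.
x: target moment 27.7×276 = 7645.2; current 1.2·489 + 0.6·518 + 0.7·337 + 1.6·32 + 5.2·69 + 8.7·178 + 1.2·277 = 3424.5; the new element supplies 4220.7, so x = 4220.7/8.5 ≈ 496.55.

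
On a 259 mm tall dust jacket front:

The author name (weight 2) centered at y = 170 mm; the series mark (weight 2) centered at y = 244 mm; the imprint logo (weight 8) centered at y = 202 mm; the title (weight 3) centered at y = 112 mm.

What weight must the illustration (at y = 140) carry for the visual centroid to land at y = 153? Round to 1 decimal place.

w ≈ 37.3

Existing Σw = 15 (2 + 2 + 8 + 3); existing moment 2·170 + 2·244 + 8·202 + 3·112 = 2780.
For the centroid to hit 153: (2780 + w·140) / (15 + w) = 153.
Solving: w = (153·15 − 2780) / (140 − 153) = -485 / -13 ≈ 37.31.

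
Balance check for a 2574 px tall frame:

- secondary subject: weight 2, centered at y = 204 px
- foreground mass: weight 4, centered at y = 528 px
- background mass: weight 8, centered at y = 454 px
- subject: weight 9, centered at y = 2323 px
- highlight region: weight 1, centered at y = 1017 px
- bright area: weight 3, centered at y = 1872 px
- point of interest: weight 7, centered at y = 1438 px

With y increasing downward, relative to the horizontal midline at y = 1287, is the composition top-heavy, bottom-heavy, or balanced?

Total weight = 2 + 4 + 8 + 9 + 1 + 3 + 7 = 34.
y-moment: 2·204 + 4·528 + 8·454 + 9·2323 + 1·1017 + 3·1872 + 7·1438 = 43758; centroid 43758/34 ≈ 1287.00.
That equals the midline 1287 — balanced.

balanced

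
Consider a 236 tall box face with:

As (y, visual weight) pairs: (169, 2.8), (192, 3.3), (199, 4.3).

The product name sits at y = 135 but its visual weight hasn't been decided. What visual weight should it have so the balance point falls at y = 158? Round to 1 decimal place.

Fixed elements: Σw = 2.8 + 3.3 + 4.3 = 10.4, Σw·y = 2.8·169 + 3.3·192 + 4.3·199 = 1962.5.
Balance at y = 158 requires (1962.5 + w·135) / (10.4 + w) = 158.
So w = (158·10.4 − 1962.5)/(135 − 158) = -319.3/-23 ≈ 13.88.

w ≈ 13.9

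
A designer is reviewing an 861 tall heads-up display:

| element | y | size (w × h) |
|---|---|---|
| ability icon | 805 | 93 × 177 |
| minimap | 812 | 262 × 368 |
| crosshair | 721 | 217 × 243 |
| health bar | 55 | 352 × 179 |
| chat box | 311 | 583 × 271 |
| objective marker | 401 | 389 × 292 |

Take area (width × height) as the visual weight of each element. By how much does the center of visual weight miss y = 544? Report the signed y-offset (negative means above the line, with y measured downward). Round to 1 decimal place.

Areas: ability icon 93·177 = 16461, minimap 262·368 = 96416, crosshair 217·243 = 52731, health bar 352·179 = 63008, chat box 583·271 = 157993, objective marker 389·292 = 113588. Total weight = 500197.
Σw·y = 227709999; ȳ = 227709999/500197 ≈ 455.24.
Offset from y = 544: 455.24 − 544 ≈ -88.76.

≈ -88.8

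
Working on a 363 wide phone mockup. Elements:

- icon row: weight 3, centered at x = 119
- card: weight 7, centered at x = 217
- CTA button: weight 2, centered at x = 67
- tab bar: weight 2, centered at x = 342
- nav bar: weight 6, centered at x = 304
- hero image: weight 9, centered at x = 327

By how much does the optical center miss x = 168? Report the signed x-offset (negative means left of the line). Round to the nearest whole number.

Weights sum to 3 + 7 + 2 + 2 + 6 + 9 = 29.
x: moment 7461 / weight 29 ≈ 257.28
Difference: 257.28 − 168 ≈ 89.28.

≈ 89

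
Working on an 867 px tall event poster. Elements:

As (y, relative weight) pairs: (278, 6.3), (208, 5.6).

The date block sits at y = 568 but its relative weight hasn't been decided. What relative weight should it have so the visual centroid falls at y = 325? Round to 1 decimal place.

Existing Σw = 11.9 (6.3 + 5.6); existing moment 6.3·278 + 5.6·208 = 2916.2.
Set Σw·y/Σw = 325: (2916.2 + 568w) = 325·(11.9 + w).
Solving: w = (325·11.9 − 2916.2) / (568 − 325) = 951.3 / 243 ≈ 3.91.

w ≈ 3.9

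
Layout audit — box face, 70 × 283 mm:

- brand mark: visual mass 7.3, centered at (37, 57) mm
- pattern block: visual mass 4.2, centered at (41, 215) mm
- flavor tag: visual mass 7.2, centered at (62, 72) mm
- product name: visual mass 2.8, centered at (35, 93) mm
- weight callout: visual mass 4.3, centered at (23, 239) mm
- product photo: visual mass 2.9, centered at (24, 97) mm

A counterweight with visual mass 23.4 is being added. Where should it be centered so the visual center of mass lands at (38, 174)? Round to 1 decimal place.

New total weight: (7.3 + 4.2 + 7.2 + 2.8 + 4.3 + 2.9) + 23.4 = 52.1.
x: need Σw·x = 52.1·38 = 1979.8. Existing = 7.3·37 + 4.2·41 + 7.2·62 + 2.8·35 + 4.3·23 + 2.9·24 = 1155.2. Remainder 824.6 / 23.4 ≈ 35.24.
y: need Σw·y = 52.1·174 = 9065.4. Existing = 7.3·57 + 4.2·215 + 7.2·72 + 2.8·93 + 4.3·239 + 2.9·97 = 3406.9. Remainder 5658.5 / 23.4 ≈ 241.82.

(35.2, 241.8)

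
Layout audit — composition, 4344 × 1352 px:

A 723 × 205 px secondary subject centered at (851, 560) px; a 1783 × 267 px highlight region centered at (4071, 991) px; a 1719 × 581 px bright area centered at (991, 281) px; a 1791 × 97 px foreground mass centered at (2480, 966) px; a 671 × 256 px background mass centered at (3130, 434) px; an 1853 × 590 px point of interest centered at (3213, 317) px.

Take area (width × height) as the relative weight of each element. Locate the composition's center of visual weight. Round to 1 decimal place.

Taking area as weight: secondary subject 723·205 = 148215, highlight region 1783·267 = 476061, bright area 1719·581 = 998739, foreground mass 1791·97 = 173727, background mass 671·256 = 171776, point of interest 1853·590 = 1093270. Sum 3061788.
Σw·x = 148215·851 + 476061·4071 + 998739·991 + 173727·2480 + 171776·3130 + 1093270·3213 = 7535103995, so x̄ = 7535103995/3061788 ≈ 2461.01.
Σw·y = 148215·560 + 476061·991 + 998739·281 + 173727·966 + 171776·434 + 1093270·317 = 1424360166, so ȳ = 1424360166/3061788 ≈ 465.21.

(2461.0, 465.2)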